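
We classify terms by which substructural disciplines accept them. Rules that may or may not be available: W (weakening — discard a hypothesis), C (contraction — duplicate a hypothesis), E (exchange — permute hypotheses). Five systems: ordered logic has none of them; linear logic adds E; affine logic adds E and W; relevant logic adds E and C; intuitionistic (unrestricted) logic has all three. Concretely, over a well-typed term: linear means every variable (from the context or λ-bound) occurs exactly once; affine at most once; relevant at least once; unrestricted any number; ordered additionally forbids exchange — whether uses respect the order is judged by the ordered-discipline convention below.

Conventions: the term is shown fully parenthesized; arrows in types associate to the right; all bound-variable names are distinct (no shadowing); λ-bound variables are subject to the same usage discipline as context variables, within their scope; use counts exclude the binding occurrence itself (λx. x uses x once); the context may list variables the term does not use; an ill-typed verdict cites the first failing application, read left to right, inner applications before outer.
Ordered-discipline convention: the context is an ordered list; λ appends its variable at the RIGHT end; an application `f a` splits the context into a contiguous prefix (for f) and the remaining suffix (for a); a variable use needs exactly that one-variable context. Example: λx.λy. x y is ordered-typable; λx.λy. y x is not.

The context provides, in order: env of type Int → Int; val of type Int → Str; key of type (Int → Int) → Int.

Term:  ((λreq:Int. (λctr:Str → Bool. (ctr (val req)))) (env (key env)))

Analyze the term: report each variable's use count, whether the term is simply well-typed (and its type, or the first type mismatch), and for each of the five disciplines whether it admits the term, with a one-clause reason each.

usage: env: 2, val: 1, key: 1, req [bound]: 1, ctr [bound]: 1
order of uses: ctr, val, req, env, key, env
typing: well-typed — term : (Str → Bool) → Bool
ordered ✗ (uses contraction: env ×2)
linear ✗ (uses contraction: env ×2)
affine ✗ (uses contraction: env ×2)
relevant ✓ (at least one use each (env, val, key, req, ctr))
unrestricted ✓ (typability at (Str → Bool) → Bool is all that's needed)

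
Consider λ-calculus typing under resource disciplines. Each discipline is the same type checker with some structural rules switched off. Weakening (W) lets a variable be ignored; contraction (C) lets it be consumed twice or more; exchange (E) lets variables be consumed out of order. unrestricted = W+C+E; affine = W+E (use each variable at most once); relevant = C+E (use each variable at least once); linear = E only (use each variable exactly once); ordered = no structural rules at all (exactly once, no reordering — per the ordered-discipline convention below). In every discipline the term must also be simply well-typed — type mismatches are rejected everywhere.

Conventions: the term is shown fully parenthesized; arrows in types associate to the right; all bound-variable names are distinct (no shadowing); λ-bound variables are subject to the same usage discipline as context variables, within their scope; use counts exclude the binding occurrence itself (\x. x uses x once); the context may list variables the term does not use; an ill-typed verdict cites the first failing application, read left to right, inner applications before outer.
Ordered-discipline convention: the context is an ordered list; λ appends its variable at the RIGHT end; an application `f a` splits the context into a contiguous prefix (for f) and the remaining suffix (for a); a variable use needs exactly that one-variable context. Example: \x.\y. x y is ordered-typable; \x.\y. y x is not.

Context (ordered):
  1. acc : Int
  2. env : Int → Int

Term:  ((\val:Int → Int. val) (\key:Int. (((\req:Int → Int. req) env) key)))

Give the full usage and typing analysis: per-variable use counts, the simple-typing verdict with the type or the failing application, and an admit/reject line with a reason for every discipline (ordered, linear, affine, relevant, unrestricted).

variable uses: acc=0, env=1, val (bound)=1, key (bound)=1, req (bound)=1
use order (left to right): val, req, env, key
typing: the term checks, with type Int → Int
ordered ✗ (acc left unused)
linear ✗ (acc left unused)
affine ✓ (at most one use each (acc, env, val, key, req))
relevant ✗ (acc left unused)
unrestricted ✓ (well-typed at Int → Int; no restrictions here)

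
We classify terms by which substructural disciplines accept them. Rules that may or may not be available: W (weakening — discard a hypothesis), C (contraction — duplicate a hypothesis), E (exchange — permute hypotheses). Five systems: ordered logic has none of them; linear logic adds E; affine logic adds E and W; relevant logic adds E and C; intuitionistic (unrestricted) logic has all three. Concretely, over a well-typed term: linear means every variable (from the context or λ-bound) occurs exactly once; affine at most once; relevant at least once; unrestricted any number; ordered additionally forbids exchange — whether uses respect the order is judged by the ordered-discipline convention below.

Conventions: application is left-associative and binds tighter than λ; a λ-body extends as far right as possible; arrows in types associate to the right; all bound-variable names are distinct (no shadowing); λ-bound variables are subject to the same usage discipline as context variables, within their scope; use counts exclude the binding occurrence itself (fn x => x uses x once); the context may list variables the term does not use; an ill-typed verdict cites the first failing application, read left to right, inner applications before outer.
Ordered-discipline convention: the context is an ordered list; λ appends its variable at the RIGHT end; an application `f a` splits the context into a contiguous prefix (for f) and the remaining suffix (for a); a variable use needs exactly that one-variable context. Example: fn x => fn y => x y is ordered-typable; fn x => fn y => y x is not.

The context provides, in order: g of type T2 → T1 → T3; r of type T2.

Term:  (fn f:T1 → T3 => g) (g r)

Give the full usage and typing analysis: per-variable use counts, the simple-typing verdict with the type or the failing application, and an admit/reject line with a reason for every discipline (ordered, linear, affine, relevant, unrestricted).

counts: g: 2, r: 1, f [bound]: 0
left-to-right use order: g, g, r
typing: the term checks, with type T2 → T1 → T3
ordered: ✗, needs contraction — g ×2; f left unused
linear: ✗, needs contraction — g ×2; f left unused
affine: ✗, needs contraction — g ×2
relevant: ✗, f left unused
unrestricted: ✓, typability at T2 → T1 → T3 is all that's needed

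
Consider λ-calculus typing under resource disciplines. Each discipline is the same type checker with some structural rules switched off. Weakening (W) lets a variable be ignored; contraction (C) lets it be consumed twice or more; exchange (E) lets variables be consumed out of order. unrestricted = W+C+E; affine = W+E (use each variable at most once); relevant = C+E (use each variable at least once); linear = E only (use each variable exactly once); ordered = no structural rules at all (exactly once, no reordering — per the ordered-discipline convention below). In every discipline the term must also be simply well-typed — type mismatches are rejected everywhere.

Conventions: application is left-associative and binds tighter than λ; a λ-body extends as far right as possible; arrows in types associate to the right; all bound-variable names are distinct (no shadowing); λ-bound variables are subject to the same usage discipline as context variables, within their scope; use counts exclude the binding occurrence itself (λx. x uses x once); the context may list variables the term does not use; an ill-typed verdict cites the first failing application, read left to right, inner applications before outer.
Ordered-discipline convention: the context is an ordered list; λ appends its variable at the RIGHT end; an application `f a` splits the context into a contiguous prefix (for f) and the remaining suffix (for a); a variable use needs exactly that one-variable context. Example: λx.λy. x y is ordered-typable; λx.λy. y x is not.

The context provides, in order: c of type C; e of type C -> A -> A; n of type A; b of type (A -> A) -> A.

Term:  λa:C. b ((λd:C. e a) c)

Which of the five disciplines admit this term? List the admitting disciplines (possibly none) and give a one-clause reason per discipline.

admitting disciplines: affine, unrestricted
variable uses: c ×1; e ×1; n ×0; b ×1; a (bound) ×1; d (bound) ×0
uses in reading order: b, e, a, c
typing: well-typed — term : C -> A
ordered: ✗ — n, d left unused
linear: ✗ — n, d left unused
affine: ✓ — no duplicate uses among c, e, n, b, a, d
relevant: ✗ — n, d left unused
unrestricted: ✓ — typability at C -> A is all that's needed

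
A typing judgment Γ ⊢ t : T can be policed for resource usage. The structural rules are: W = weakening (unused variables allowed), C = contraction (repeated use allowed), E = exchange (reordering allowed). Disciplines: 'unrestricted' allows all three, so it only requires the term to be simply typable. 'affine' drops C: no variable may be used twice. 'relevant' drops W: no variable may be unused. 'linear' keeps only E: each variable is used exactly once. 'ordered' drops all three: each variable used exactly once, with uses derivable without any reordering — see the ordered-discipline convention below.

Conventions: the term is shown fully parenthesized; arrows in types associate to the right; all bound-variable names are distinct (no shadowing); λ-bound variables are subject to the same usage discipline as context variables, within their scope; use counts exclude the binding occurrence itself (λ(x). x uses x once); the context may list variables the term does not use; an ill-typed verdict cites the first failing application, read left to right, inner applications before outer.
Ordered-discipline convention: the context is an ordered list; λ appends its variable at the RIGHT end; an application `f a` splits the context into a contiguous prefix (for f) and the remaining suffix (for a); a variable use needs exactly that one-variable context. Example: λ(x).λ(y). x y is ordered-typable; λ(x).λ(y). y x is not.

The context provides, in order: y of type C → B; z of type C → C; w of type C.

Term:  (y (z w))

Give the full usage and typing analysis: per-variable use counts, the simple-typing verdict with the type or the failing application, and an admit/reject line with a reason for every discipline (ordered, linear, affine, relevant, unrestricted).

usage: y: 1×, z: 1×, w: 1×
order of uses: y, z, w
typing: ✓ — B
ordered: ✓ — y, z, w: once each, no exchange needed
linear: ✓ — y, z, w: one use apiece
affine: ✓ — no duplicate uses among y, z, w
relevant: ✓ — y, z, w: all used, weakening unneeded
unrestricted: ✓ — type-checks (B) and nothing is barred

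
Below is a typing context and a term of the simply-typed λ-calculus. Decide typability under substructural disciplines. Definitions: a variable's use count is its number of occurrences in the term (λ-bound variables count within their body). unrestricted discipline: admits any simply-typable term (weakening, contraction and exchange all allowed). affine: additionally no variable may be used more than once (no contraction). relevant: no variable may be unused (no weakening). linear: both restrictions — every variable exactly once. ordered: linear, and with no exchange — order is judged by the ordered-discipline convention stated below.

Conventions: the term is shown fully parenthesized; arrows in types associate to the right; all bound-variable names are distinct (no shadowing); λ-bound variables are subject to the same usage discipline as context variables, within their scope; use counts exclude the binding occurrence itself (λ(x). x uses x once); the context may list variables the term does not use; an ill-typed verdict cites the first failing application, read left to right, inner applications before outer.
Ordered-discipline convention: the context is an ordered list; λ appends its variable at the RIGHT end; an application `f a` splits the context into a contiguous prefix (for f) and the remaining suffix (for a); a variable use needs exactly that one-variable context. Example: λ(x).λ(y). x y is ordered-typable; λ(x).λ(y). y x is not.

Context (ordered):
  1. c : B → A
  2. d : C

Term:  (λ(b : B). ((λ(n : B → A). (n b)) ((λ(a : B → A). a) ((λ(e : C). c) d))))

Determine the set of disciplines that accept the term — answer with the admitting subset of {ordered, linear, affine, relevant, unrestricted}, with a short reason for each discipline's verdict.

admitted in: affine, unrestricted
use counts: c=1, d=1, b (λ-bound)=1, n (λ-bound)=1, a (λ-bound)=1, e (λ-bound)=0
left-to-right use order: n, b, a, c, d
typing: ✓ — B → A
ordered: ✗, needs weakening: e unused
linear: ✗, needs weakening: e unused
affine: ✓, none of c, d, b, n, a, e used more than once
relevant: ✗, needs weakening: e unused
unrestricted: ✓, typability at B → A is all that's needed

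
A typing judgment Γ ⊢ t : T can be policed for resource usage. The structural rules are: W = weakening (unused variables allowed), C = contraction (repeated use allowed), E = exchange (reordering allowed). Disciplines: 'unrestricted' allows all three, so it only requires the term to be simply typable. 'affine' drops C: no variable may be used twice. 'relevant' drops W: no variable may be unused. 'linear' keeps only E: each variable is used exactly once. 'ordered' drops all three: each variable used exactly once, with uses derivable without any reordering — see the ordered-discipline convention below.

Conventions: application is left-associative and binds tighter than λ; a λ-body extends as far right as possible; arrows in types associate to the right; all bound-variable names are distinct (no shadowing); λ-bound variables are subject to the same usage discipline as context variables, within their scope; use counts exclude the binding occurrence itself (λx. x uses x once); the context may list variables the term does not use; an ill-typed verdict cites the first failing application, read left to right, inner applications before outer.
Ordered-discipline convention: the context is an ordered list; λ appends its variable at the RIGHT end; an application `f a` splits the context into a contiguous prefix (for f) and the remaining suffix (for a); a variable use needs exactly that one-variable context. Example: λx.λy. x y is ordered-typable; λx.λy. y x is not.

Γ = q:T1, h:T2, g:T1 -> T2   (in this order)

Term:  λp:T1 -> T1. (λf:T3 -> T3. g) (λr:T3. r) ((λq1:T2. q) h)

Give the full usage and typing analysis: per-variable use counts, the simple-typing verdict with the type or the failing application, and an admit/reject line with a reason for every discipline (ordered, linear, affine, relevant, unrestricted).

usage: q: 1×; h: 1×; g: 1×; p (λ-bound): 0×; f (λ-bound): 0×; r (λ-bound): 1×; q1 (λ-bound): 0×
left-to-right use order: g, r, q, h
typing: well-typed at (T1 -> T1) -> T2
ordered: ✗, p, f, q1 never used (weakening)
linear: ✗, p, f, q1 never used (weakening)
affine: ✓, q, h, g, p, f, r, q1: no repeats, contraction unneeded
relevant: ✗, p, f, q1 never used (weakening)
unrestricted: ✓, type-checks ((T1 -> T1) -> T2) and nothing is barred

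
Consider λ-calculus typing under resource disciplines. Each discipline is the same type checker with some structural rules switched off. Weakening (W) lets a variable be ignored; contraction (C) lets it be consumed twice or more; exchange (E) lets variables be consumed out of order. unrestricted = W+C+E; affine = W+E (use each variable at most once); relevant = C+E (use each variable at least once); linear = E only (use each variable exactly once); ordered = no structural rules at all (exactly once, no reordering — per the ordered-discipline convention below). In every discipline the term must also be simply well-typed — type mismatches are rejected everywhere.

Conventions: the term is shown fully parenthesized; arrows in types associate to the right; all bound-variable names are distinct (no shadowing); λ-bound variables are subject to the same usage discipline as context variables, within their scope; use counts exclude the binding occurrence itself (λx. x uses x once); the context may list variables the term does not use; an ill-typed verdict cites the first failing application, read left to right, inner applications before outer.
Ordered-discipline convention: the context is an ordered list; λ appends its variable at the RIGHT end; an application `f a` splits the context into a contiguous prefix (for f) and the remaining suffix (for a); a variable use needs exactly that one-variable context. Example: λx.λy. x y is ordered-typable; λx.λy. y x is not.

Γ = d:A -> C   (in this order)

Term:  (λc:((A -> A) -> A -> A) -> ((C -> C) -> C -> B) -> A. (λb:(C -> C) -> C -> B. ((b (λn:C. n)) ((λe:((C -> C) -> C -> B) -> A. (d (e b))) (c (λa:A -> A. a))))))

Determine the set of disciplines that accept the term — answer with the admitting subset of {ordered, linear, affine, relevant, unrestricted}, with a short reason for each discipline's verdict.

admitted in: relevant, unrestricted
counts: d: 1, c [bound]: 1, b [bound]: 2, n [bound]: 1, e [bound]: 1, a [bound]: 1
left-to-right use order: b, n, d, e, b, c, a
typing: well-typed at (((A -> A) -> A -> A) -> ((C -> C) -> C -> B) -> A) -> ((C -> C) -> C -> B) -> B
ordered: ✗ — needs contraction — b ×2
linear: ✗ — needs contraction — b ×2
affine: ✗ — needs contraction — b ×2
relevant: ✓ — every one of d, c, b, n, e, a appears
unrestricted: ✓ — typability at (((A -> A) -> A -> A) -> ((C -> C) -> C -> B) -> A) -> ((C -> C) -> C -> B) -> B is all that's needed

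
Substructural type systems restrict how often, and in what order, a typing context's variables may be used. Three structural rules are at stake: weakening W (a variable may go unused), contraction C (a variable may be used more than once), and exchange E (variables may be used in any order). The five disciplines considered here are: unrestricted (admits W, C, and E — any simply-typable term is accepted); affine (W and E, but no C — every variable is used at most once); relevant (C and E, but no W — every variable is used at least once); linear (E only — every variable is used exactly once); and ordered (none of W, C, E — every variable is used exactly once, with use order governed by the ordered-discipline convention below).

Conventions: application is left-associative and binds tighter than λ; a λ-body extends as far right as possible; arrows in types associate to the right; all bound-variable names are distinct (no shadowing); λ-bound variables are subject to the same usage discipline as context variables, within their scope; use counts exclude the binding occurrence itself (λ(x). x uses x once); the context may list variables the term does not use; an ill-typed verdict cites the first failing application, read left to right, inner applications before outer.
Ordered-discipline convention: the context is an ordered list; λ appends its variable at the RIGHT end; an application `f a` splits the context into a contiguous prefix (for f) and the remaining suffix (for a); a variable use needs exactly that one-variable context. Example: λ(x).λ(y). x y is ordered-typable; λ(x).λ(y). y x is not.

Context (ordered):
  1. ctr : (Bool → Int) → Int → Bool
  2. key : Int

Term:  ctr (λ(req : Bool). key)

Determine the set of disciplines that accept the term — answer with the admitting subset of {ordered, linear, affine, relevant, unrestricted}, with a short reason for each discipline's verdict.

admitting disciplines: affine, unrestricted
variable uses: ctr ×1; key ×1; req (bound) ×0
use order (left to right): ctr, key
typing: ✓ — Int → Bool
ordered: ✗ — req left unused
linear: ✗ — req left unused
affine: ✓ — none of ctr, key, req used more than once
relevant: ✗ — req left unused
unrestricted: ✓ — well-typed at Int → Bool; no restrictions here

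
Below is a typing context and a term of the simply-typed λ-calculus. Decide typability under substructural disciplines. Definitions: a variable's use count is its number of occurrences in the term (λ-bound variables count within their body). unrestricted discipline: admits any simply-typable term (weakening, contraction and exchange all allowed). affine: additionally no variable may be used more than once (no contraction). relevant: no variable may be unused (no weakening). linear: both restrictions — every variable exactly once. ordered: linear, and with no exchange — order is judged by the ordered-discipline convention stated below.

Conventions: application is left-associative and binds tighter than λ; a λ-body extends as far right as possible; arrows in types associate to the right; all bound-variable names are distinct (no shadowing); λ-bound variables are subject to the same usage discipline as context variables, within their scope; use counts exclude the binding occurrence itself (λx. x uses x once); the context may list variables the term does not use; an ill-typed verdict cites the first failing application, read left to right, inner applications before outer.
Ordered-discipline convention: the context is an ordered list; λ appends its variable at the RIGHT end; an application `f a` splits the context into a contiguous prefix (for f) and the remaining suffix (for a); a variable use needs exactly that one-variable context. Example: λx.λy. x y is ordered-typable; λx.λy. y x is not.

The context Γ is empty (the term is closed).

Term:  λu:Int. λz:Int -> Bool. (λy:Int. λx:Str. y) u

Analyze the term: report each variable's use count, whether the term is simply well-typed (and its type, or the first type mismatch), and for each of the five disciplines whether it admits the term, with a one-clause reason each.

usage: u (λ-bound)=1; z (λ-bound)=0; y (λ-bound)=1; x (λ-bound)=0
left-to-right use order: y, u
typing: well-typed at Int -> (Int -> Bool) -> Str -> Int
ordered: ✗ — z, x left unused
linear: ✗ — z, x left unused
affine: ✓ — none of u, z, y, x used more than once
relevant: ✗ — z, x left unused
unrestricted: ✓ — type-checks (Int -> (Int -> Bool) -> Str -> Int) and nothing is barred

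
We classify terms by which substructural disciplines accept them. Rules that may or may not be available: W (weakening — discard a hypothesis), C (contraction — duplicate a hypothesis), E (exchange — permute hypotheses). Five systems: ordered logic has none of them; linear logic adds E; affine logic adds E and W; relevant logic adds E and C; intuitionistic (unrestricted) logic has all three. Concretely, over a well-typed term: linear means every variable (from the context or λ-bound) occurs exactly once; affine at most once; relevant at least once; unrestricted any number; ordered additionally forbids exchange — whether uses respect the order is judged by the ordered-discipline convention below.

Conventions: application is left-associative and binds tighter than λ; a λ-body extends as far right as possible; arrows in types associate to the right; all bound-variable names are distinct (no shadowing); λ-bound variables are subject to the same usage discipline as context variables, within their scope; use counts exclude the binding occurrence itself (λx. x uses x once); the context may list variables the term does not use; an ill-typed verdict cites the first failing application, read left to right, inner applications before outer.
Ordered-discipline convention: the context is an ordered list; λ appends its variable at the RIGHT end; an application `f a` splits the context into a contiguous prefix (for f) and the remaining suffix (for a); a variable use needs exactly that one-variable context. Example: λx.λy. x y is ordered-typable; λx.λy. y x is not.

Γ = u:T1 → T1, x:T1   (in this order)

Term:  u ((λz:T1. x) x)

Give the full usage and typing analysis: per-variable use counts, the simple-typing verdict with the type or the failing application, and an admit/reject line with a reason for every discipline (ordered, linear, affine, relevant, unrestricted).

use counts: u=1, x=2, z (λ-bound)=0
uses in reading order: u, x, x
typing: well-typed — term : T1
ordered ✗ (needs contraction — x ×2; needs weakening: z unused)
linear ✗ (needs contraction — x ×2; needs weakening: z unused)
affine ✗ (needs contraction — x ×2)
relevant ✗ (needs weakening: z unused)
unrestricted ✓ (type-checks (T1) and nothing is barred)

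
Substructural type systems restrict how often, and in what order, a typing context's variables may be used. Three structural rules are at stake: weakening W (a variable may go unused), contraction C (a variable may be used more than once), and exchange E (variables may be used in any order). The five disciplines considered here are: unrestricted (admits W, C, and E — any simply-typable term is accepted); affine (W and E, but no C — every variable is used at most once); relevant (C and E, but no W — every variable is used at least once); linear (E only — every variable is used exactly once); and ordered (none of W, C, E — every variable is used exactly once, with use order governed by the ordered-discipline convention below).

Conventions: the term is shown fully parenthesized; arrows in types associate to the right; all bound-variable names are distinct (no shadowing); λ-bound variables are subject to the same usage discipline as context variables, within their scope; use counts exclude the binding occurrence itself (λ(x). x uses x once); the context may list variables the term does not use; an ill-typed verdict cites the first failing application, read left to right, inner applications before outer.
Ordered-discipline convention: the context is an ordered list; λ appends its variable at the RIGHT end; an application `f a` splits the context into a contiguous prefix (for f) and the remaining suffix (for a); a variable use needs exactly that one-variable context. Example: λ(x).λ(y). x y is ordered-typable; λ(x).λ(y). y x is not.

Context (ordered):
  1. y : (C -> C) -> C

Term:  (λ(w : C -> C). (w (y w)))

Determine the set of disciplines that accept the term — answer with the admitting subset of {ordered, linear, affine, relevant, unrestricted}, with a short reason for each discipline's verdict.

admitting disciplines: relevant, unrestricted
counts: y=1, w (λ-bound)=2
order of uses: w, y, w
typing: well-typed at (C -> C) -> C
ordered: ✗ — needs contraction — w ×2
linear: ✗ — needs contraction — w ×2
affine: ✗ — needs contraction — w ×2
relevant: ✓ — at least one use each (y, w)
unrestricted: ✓ — simply typable at (C -> C) -> C; W, C, E all held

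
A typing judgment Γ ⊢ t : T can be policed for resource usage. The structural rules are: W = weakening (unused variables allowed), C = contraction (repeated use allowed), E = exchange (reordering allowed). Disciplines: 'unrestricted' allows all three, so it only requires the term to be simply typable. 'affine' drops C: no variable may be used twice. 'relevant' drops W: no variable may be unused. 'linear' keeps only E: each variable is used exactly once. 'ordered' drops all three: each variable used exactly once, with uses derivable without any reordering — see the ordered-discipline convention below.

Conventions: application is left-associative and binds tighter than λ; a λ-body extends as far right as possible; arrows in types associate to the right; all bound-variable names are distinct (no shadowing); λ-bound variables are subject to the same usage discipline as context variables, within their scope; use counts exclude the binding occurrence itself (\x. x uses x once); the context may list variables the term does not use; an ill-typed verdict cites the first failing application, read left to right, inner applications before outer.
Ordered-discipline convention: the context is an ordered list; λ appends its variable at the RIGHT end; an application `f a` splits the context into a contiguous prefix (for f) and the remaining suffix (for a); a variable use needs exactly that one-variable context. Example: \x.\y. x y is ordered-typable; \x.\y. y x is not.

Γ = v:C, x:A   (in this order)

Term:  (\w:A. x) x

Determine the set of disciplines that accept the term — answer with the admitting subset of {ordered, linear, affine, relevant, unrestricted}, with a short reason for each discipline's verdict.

admitting disciplines: unrestricted
variable uses: v=0, x=2, w (bound)=0
uses in reading order: x, x
typing: the term checks, with type A
ordered ✗ (repeated use of x ×2; v, w left unused)
linear ✗ (repeated use of x ×2; v, w left unused)
affine ✗ (repeated use of x ×2)
relevant ✗ (v, w left unused)
unrestricted ✓ (simply typable at A; W, C, E all held)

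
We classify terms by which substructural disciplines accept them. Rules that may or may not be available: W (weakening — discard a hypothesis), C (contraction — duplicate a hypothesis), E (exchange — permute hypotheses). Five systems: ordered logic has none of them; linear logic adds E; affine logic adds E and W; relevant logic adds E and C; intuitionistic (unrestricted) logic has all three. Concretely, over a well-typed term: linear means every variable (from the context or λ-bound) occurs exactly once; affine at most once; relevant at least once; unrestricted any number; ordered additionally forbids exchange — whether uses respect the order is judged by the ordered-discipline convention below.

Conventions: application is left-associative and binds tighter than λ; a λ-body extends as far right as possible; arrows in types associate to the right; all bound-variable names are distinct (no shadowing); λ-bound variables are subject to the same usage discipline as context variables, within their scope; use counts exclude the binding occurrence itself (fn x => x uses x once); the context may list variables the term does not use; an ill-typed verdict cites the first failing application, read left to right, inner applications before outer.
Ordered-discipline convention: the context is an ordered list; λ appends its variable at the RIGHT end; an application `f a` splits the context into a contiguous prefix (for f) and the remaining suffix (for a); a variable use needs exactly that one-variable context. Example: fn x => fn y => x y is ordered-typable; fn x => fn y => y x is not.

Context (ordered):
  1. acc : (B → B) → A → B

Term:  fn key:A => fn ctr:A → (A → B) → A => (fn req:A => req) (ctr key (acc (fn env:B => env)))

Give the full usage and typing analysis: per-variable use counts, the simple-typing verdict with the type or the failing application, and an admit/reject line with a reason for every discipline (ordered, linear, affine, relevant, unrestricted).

variable uses: acc=1; key (λ-bound)=1; ctr (λ-bound)=1; req (λ-bound)=1; env (λ-bound)=1
uses in reading order: req, ctr, key, acc, env
typing: well-typed at A → (A → (A → B) → A) → A
ordered: ✗, no contiguous prefix/suffix split fits req, ctr, key, acc, env
linear: ✓, acc, key, ctr, req, env: one use apiece
affine: ✓, at most one use each (acc, key, ctr, req, env)
relevant: ✓, at least one use each (acc, key, ctr, req, env)
unrestricted: ✓, type-checks (A → (A → (A → B) → A) → A) and nothing is barred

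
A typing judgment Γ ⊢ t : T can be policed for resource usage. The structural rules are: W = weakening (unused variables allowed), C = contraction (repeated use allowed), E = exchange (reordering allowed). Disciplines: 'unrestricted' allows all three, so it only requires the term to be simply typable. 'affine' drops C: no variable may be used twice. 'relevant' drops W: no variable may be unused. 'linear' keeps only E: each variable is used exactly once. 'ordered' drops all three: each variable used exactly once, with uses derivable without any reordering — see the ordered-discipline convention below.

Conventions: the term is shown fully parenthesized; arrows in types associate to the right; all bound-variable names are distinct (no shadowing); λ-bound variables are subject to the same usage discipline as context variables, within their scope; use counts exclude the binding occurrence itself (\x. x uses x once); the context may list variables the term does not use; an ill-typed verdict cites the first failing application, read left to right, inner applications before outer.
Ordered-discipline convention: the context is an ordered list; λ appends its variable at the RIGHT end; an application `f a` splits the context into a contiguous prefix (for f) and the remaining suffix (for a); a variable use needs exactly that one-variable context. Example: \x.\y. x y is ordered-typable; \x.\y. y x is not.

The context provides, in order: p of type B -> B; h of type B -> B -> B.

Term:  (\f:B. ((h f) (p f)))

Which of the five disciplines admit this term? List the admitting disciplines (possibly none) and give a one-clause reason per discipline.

admitted in: relevant, unrestricted
use counts: p: 1×, h: 1×, f [bound]: 2×
use order (left to right): h, f, p, f
typing: well-typed — term : B -> B
ordered ✗ (uses contraction: f ×2)
linear ✗ (uses contraction: f ×2)
affine ✗ (uses contraction: f ×2)
relevant ✓ (every one of p, h, f appears)
unrestricted ✓ (type-checks (B -> B) and nothing is barred)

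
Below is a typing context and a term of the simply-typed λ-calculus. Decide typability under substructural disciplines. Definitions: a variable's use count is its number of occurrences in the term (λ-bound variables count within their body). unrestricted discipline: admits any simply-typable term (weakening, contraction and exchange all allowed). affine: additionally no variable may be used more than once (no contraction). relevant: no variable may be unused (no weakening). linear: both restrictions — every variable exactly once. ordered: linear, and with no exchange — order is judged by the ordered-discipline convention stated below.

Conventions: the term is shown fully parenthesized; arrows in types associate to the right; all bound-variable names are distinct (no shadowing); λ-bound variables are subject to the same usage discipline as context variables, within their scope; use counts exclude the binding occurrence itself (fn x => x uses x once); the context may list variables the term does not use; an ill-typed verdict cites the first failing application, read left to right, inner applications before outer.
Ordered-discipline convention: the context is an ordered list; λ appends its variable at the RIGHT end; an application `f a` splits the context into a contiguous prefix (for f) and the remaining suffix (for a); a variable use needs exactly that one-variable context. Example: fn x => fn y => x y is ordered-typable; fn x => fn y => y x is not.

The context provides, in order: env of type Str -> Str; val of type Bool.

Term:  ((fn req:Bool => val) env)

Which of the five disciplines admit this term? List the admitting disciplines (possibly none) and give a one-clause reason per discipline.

admitted in: none
usage: env=1; val=1; req [bound]=0
use order (left to right): val, env
typing: ill-typed: argument of type Str -> Str where Bool is required
ordered ✗ (a type mismatch blocks all five)
linear ✗ (the type mismatch rejects it)
affine ✗ (not simply typable)
relevant ✗ (fails simple typing)
unrestricted ✗ (a type mismatch blocks all five)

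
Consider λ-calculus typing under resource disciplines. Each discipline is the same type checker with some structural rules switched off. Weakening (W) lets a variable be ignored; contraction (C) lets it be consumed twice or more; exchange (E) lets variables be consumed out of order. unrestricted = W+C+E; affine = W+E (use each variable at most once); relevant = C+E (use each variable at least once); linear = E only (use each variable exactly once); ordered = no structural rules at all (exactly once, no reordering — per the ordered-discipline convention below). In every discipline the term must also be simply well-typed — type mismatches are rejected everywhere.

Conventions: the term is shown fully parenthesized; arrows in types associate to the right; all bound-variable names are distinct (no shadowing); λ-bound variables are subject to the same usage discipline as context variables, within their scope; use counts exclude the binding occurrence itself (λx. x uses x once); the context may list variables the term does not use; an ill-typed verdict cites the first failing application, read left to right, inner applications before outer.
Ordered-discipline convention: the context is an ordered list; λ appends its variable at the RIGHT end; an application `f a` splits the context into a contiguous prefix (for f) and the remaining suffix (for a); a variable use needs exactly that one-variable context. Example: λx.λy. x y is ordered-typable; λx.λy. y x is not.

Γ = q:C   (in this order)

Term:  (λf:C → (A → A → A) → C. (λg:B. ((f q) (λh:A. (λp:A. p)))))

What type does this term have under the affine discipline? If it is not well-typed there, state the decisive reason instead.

term : (C → (A → A → A) → C) → B → C
usage: q: 1; f [bound]: 1; g [bound]: 0; h [bound]: 0; p [bound]: 1
use order (left to right): f, q, p
typing: ✓ — (C → (A → A → A) → C) → B → C
all disciplines: ordered ✗ | linear ✗ | affine ✓ | relevant ✗ | unrestricted ✓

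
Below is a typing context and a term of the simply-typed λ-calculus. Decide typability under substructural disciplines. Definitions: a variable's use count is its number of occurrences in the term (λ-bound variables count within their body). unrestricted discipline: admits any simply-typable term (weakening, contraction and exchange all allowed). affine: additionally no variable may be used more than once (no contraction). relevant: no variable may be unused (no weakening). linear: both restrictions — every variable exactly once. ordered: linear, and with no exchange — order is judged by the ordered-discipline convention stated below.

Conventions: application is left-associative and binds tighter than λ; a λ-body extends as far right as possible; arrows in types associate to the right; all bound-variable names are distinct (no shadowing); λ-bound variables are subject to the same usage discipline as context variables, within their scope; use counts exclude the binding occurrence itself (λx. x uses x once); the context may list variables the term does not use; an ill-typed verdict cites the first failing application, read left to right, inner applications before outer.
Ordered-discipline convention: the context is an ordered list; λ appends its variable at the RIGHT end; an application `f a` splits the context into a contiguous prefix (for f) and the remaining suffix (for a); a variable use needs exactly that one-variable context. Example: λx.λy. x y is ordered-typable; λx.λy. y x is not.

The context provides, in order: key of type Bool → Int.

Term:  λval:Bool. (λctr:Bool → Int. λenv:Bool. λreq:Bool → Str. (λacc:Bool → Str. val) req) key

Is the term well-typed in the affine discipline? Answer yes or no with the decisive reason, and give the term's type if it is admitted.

yes — no duplicate uses among key, val, ctr, env, req, acc; term : Bool → Bool → (Bool → Str) → Bool
counts: key: 1, val [bound]: 1, ctr [bound]: 0, env [bound]: 0, req [bound]: 1, acc [bound]: 0
left-to-right use order: val, req, key
typing: the term checks, with type Bool → Bool → (Bool → Str) → Bool
all disciplines: ordered ✗; linear ✗; affine ✓; relevant ✗; unrestricted ✓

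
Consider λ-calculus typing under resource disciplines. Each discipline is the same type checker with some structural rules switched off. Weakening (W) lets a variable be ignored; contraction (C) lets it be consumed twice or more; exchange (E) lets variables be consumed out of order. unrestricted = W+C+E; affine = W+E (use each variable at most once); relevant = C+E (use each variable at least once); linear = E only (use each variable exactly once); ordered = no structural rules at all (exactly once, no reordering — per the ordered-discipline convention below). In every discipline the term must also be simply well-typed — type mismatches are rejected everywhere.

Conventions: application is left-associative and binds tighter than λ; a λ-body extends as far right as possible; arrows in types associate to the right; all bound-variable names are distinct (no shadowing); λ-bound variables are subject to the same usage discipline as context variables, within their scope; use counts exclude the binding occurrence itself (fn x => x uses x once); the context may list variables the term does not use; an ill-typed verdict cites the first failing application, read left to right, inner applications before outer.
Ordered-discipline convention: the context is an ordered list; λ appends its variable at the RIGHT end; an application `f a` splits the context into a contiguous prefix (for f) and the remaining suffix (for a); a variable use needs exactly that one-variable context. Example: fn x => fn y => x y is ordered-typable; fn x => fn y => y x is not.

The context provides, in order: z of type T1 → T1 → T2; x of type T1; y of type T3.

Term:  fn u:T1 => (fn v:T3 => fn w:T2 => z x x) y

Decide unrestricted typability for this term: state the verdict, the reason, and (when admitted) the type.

yes — type-checks (T1 → T2 → T2) and nothing is barred; term : T1 → T2 → T2
use counts: z: 1; x: 2; y: 1; u (bound): 0; v (bound): 0; w (bound): 0
uses in reading order: z, x, x, y
typing: ✓ — T1 → T2 → T2
all disciplines: ordered ✗; linear ✗; affine ✗; relevant ✗; unrestricted ✓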